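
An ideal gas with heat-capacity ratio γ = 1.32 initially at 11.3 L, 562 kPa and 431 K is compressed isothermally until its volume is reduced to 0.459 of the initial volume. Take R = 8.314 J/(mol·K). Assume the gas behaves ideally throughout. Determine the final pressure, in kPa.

1220 kPa

Isothermal: T stays 431 K; PV = const ⇒ V₂ = 5.19 L, P₂ = 1220 kPa.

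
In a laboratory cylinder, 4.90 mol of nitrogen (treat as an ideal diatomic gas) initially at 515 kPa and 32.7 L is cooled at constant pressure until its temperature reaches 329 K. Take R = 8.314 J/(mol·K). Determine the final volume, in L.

T₁ = P₁V₁/(nR) = 515×32.7/(4.90×8.314) = 413 K.
Isobaric: P stays 515 kPa; V/T = const ⇒ T₂ = 329 K, V₂ = 26.0 L.

26.0 L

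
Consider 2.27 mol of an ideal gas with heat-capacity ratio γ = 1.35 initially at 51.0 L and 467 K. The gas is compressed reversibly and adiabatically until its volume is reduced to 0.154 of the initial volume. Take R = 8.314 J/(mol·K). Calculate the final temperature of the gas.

P₁ = nRT₁/V₁ = 2.27×8.314×467/51.0 = 173 kPa.
Adiabatic: TV^(γ−1) = const ⇒ T₂ = 467×(6.49)^0.350 = 899 K; PV^γ = const ⇒ P₂ = 2160 kPa.

899 K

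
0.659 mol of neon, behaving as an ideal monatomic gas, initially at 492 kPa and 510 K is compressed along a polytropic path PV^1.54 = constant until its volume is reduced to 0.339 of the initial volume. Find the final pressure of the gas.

2600 kPa

V₁ = nRT₁/P₁ = 0.659×8.314×510/492 = 5.68 L.
Polytropic n=1.54: T₂ = T₁(V₁/V₂)^(n−1) = 510×(2.95)^0.54 = 915 K; P₂ = P₁(V₁/V₂)^n = 2600 kPa.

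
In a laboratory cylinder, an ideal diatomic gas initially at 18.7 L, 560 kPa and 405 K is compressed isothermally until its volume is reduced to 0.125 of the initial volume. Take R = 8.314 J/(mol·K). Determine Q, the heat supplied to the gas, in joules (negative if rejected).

n = P₁V₁/(RT₁) = 560×18.7/(8.314×405) = 3.11 mol.
Isothermal: T stays 405 K; PV = const ⇒ V₂ = 2.34 L, P₂ = 4480 kPa.
ΔU = 0 (ideal gas, T constant).
W = nRT ln(V₂/V₁) = 3.11×8.314×405×ln(0.125) = -21800 J.
Q = ΔU + W = -21800 J.

-21800 J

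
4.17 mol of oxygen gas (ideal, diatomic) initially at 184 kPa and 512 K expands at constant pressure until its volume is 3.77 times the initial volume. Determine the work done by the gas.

V₁ = nRT₁/P₁ = 4.17×8.314×512/184 = 96.5 L.
Isobaric: P stays 184 kPa; V/T = const ⇒ T₂ = 1930 K, V₂ = 364 L.
W = PΔV = 184×(364−96.5) kPa·L = 49200 J.

49200 J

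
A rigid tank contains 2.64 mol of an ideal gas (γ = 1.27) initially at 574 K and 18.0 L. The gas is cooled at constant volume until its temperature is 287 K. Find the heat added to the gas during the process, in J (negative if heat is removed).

-23300 J

P₁ = nRT₁/V₁ = 2.64×8.314×574/18.0 = 700 kPa.
Isochoric: V stays 18.0 L; P/T = const ⇒ T₂ = 287 K, P₂ = 350 kPa.
W = 0 (no volume change).
ΔU = nCvΔT = 2.64×30.8×(287−574) = -23300 J.
Q = ΔU = -23300 J.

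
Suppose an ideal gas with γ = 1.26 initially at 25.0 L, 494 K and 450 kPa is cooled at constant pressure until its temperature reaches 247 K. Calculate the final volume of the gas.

Isobaric: P stays 450 kPa; V/T = const ⇒ T₂ = 247 K, V₂ = 12.5 L.

12.5 L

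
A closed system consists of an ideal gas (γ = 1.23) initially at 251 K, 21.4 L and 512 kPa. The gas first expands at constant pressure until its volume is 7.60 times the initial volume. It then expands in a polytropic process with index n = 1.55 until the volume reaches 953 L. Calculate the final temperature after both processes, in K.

n = P₁V₁/(RT₁) = 512×21.4/(8.314×251) = 5.25 mol.
Step 1 — Isobaric: P stays 512 kPa; V/T = const ⇒ T₂ = 1910 K, V₂ = 163 L.
W = PΔV = 512×(163−21.4) kPa·L = 72300 J.
ΔU = nCvΔT = 5.25×36.1×(1910−251) = 314000 J.
Q = ΔU + W = nCpΔT = 387000 J.
State after step 1: P = 512 kPa, V = 163 L, T = 1910 K.
Step 2 — Polytropic n=1.55: T₂ = T₁(V₁/V₂)^(n−1) = 1910×(0.171)^0.55 = 721 K; P₂ = P₁(V₁/V₂)^n = 33.0 kPa.
W = (P₁V₁−P₂V₂)/(n−1) = (512×163−33.0×953)/0.55 = 94100 J.
ΔU = nCvΔT = 5.25×36.1×(721−1910) = -225000 J.
Q = ΔU + W = -131000 J.
Net over both steps: W = 166000 J, Q = 256000 J, ΔU = 89300 J.

721 K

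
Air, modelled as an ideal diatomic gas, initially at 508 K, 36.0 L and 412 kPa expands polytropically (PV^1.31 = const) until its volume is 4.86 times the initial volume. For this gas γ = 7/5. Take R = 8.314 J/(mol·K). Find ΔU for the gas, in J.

-14400 J

n = P₁V₁/(RT₁) = 412×36.0/(8.314×508) = 3.51 mol.
Polytropic n=1.31: T₂ = T₁(V₁/V₂)^(n−1) = 508×(0.206)^0.31 = 311 K; P₂ = P₁(V₁/V₂)^n = 51.9 kPa.
For an ideal gas ΔU = nCvΔT with Cv = (5/2)R = 20.8 J/(mol·K).
ΔU = 3.51×20.8×(311−508) = -14400 J.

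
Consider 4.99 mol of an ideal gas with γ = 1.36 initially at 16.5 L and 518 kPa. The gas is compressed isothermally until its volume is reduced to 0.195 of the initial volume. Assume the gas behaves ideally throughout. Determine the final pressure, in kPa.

2660 kPa

T₁ = P₁V₁/(nR) = 518×16.5/(4.99×8.314) = 206 K.
Isothermal: T stays 206 K; PV = const ⇒ V₂ = 3.22 L, P₂ = 2660 kPa.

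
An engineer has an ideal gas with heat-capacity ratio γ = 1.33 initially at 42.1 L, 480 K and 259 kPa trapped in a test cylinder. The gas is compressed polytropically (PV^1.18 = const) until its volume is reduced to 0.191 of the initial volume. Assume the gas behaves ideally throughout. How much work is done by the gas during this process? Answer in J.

n = P₁V₁/(RT₁) = 259×42.1/(8.314×480) = 2.73 mol.
Polytropic n=1.18: T₂ = T₁(V₁/V₂)^(n−1) = 480×(5.24)^0.18 = 647 K; P₂ = P₁(V₁/V₂)^n = 1830 kPa.
W = (P₁V₁−P₂V₂)/(n−1) = (259×42.1−1830×8.04)/0.18 = -21000 J.

-21000 J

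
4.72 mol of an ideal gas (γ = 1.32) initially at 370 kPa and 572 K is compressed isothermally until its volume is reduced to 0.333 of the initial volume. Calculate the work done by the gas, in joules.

-24700 J

V₁ = nRT₁/P₁ = 4.72×8.314×572/370 = 60.7 L.
Isothermal: T stays 572 K; PV = const ⇒ V₂ = 20.2 L, P₂ = 1110 kPa.
W = nRT ln(V₂/V₁) = 4.72×8.314×572×ln(0.333) = -24700 J.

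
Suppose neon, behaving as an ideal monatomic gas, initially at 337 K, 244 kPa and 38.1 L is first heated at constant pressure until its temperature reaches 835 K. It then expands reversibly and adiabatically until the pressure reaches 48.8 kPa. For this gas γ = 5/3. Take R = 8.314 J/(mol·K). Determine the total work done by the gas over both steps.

30100 J

n = P₁V₁/(RT₁) = 244×38.1/(8.314×337) = 3.32 mol.
Step 1 — Isobaric: P stays 244 kPa; V/T = const ⇒ T₂ = 835 K, V₂ = 94.4 L.
W = PΔV = 244×(94.4−38.1) kPa·L = 13700 J.
ΔU = nCvΔT = 3.32×12.5×(835−337) = 20600 J.
Q = ΔU + W = nCpΔT = 34300 J.
State after step 1: P = 244 kPa, V = 94.4 L, T = 835 K.
Step 2 — Adiabatic: T₂/T₁ = (P₂/P₁)^((γ−1)/γ) ⇒ T₂ = 835×(0.200)^0.400 = 439 K; V₂ = 248 L.
ΔU = nCvΔT = 3.32×12.5×(439−835) = -16400 J.
Q = 0 for an adiabatic process, so W = −ΔU = 16400 J.
Net over both steps: W = 30100 J, Q = 34300 J, ΔU = 4210 J.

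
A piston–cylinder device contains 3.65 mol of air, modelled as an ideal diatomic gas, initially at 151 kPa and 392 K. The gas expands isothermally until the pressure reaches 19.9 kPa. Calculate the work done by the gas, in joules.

V₁ = nRT₁/P₁ = 3.65×8.314×392/151 = 78.8 L.
Isothermal: T stays 392 K; PV = const ⇒ V₂ = 598 L, P₂ = 19.9 kPa.
W = nRT ln(V₂/V₁) = 3.65×8.314×392×ln(7.59) = 24100 J.

24100 J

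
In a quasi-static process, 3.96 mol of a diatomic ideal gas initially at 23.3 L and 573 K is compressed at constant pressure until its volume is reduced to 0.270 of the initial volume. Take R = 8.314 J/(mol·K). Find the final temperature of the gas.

155 K

P₁ = nRT₁/V₁ = 3.96×8.314×573/23.3 = 810 kPa.
Isobaric: P stays 810 kPa; V/T = const ⇒ T₂ = 155 K, V₂ = 6.29 L.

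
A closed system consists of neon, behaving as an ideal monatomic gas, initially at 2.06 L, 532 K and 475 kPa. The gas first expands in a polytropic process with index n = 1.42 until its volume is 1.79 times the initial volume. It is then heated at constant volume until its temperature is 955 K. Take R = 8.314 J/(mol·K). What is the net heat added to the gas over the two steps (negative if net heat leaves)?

1670 J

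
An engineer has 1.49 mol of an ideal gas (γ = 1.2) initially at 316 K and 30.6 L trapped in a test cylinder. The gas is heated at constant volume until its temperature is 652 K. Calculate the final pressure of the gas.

264 kPa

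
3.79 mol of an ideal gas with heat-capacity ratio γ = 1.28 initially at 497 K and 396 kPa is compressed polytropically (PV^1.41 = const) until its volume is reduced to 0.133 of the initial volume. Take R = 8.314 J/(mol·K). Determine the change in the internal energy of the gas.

V₁ = nRT₁/P₁ = 3.79×8.314×497/396 = 39.5 L.
Polytropic n=1.41: T₂ = T₁(V₁/V₂)^(n−1) = 497×(7.52)^0.41 = 1140 K; P₂ = P₁(V₁/V₂)^n = 6810 kPa.
For an ideal gas ΔU = nCvΔT with Cv = R/(γ−1) = 29.7 J/(mol·K).
ΔU = 3.79×29.7×(1140−497) = 72000 J.

72000 J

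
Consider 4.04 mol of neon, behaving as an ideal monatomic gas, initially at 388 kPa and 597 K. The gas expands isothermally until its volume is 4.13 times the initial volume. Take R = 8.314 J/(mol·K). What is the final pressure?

93.9 kPa

V₁ = nRT₁/P₁ = 4.04×8.314×597/388 = 51.7 L.
Isothermal: T stays 597 K; PV = const ⇒ V₂ = 213 L, P₂ = 93.9 kPa.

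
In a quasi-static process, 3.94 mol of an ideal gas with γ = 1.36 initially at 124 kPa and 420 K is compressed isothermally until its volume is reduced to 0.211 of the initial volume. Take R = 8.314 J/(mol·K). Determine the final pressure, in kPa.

V₁ = nRT₁/P₁ = 3.94×8.314×420/124 = 111 L.
Isothermal: T stays 420 K; PV = const ⇒ V₂ = 23.4 L, P₂ = 588 kPa.

588 kPa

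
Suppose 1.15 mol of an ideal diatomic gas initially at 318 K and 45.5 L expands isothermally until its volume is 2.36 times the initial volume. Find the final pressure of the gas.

P₁ = nRT₁/V₁ = 1.15×8.314×318/45.5 = 66.8 kPa.
Isothermal: T stays 318 K; PV = const ⇒ V₂ = 107 L, P₂ = 28.3 kPa.

28.3 kPa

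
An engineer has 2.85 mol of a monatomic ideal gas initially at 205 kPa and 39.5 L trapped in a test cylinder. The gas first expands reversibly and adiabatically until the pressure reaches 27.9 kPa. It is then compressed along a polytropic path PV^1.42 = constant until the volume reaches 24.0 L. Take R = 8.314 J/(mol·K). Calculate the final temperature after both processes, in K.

314 K

T₁ = P₁V₁/(nR) = 205×39.5/(2.85×8.314) = 342 K.
Step 1 — Adiabatic: T₂/T₁ = (P₂/P₁)^((γ−1)/γ) ⇒ T₂ = 342×(0.136)^0.400 = 154 K; V₂ = 131 L.
ΔU = nCvΔT = 2.85×12.5×(154−342) = -6680 J.
Q = 0 for an adiabatic process, so W = −ΔU = 6680 J.
State after step 1: P = 27.9 kPa, V = 131 L, T = 154 K.
Step 2 — Polytropic n=1.42: T₂ = T₁(V₁/V₂)^(n−1) = 154×(5.45)^0.42 = 314 K; P₂ = P₁(V₁/V₂)^n = 310 kPa.
W = (P₁V₁−P₂V₂)/(n−1) = (27.9×131−310×24.0)/0.42 = -9010 J.
ΔU = nCvΔT = 2.85×12.5×(314−154) = 5680 J.
Q = ΔU + W = -3330 J.
Net over both steps: W = -2330 J, Q = -3330 J, ΔU = -1000 J.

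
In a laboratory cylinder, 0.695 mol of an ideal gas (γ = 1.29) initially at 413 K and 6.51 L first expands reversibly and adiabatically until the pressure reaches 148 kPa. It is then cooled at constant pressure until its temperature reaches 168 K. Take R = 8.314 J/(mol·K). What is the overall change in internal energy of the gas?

-4880 J

P₁ = nRT₁/V₁ = 0.695×8.314×413/6.51 = 367 kPa.
Step 1 — Adiabatic: T₂/T₁ = (P₂/P₁)^((γ−1)/γ) ⇒ T₂ = 413×(0.404)^0.225 = 337 K; V₂ = 13.2 L.
ΔU = nCvΔT = 0.695×28.7×(337−413) = -1520 J.
Q = 0 for an adiabatic process, so W = −ΔU = 1520 J.
State after step 1: P = 148 kPa, V = 13.2 L, T = 337 K.
Step 2 — Isobaric: P stays 148 kPa; V/T = const ⇒ T₂ = 168 K, V₂ = 6.56 L.
W = PΔV = 148×(6.56−13.2) kPa·L = -975 J.
ΔU = nCvΔT = 0.695×28.7×(168−337) = -3360 J.
Q = ΔU + W = nCpΔT = -4340 J.
Net over both steps: W = 542 J, Q = -4340 J, ΔU = -4880 J.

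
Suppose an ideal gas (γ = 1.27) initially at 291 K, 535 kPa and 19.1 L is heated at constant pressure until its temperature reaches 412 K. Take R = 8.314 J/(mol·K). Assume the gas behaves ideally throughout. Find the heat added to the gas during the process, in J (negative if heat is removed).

20000 J

n = P₁V₁/(RT₁) = 535×19.1/(8.314×291) = 4.22 mol.
Isobaric: P stays 535 kPa; V/T = const ⇒ T₂ = 412 K, V₂ = 27.0 L.
W = PΔV = 535×(27.0−19.1) kPa·L = 4250 J.
ΔU = nCvΔT = 4.22×30.8×(412−291) = 15700 J.
Q = ΔU + W = nCpΔT = 20000 J.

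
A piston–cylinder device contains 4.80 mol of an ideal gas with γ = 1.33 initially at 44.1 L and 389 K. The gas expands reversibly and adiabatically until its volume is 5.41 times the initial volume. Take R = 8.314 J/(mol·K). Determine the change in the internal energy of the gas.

-20100 J

P₁ = nRT₁/V₁ = 4.80×8.314×389/44.1 = 352 kPa.
Adiabatic: TV^(γ−1) = const ⇒ T₂ = 389×(0.185)^0.330 = 223 K; PV^γ = const ⇒ P₂ = 37.3 kPa.
For an ideal gas ΔU = nCvΔT with Cv = R/(γ−1) = 25.2 J/(mol·K).
ΔU = 4.80×25.2×(223−389) = -20100 J.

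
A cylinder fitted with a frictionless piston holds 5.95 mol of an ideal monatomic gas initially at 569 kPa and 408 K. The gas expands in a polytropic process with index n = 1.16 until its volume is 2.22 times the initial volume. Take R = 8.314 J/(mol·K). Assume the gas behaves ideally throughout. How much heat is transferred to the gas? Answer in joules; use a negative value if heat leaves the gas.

11500 J

V₁ = nRT₁/P₁ = 5.95×8.314×408/569 = 35.5 L.
Polytropic n=1.16: T₂ = T₁(V₁/V₂)^(n−1) = 408×(0.450)^0.16 = 359 K; P₂ = P₁(V₁/V₂)^n = 226 kPa.
W = (P₁V₁−P₂V₂)/(n−1) = (569×35.5−226×78.7)/0.16 = 15100 J.
ΔU = nCvΔT = 5.95×12.5×(359−408) = -3630 J.
Q = ΔU + W = 11500 J.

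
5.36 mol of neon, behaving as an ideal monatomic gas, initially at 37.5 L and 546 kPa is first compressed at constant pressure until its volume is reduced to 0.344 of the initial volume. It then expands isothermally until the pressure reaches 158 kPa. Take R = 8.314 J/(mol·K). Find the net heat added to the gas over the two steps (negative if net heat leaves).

T₁ = P₁V₁/(nR) = 546×37.5/(5.36×8.314) = 459 K.
Step 1 — Isobaric: P stays 546 kPa; V/T = const ⇒ T₂ = 158 K, V₂ = 12.9 L.
W = PΔV = 546×(12.9−37.5) kPa·L = -13400 J.
ΔU = nCvΔT = 5.36×12.5×(158−459) = -20100 J.
Q = ΔU + W = nCpΔT = -33600 J.
State after step 1: P = 546 kPa, V = 12.9 L, T = 158 K.
Step 2 — Isothermal: T stays 158 K; PV = const ⇒ V₂ = 44.6 L, P₂ = 158 kPa.
ΔU = 0 (ideal gas, T constant).
W = nRT ln(V₂/V₁) = 5.36×8.314×158×ln(3.46) = 8730 J.
Q = ΔU + W = 8730 J.
Net over both steps: W = -4700 J, Q = -24800 J, ΔU = -20100 J.

-24800 J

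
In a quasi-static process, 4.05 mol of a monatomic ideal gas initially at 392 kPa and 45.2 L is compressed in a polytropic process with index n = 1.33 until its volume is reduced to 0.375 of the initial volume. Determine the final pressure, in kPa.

1440 kPa

T₁ = P₁V₁/(nR) = 392×45.2/(4.05×8.314) = 526 K.
Polytropic n=1.33: T₂ = T₁(V₁/V₂)^(n−1) = 526×(2.67)^0.33 = 727 K; P₂ = P₁(V₁/V₂)^n = 1440 kPa.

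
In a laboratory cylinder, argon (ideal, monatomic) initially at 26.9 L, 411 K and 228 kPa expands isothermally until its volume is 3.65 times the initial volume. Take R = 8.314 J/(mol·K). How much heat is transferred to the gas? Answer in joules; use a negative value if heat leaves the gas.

n = P₁V₁/(RT₁) = 228×26.9/(8.314×411) = 1.79 mol.
Isothermal: T stays 411 K; PV = const ⇒ V₂ = 98.2 L, P₂ = 62.5 kPa.
ΔU = 0 (ideal gas, T constant).
W = nRT ln(V₂/V₁) = 1.79×8.314×411×ln(3.65) = 7940 J.
Q = ΔU + W = 7940 J.

7940 J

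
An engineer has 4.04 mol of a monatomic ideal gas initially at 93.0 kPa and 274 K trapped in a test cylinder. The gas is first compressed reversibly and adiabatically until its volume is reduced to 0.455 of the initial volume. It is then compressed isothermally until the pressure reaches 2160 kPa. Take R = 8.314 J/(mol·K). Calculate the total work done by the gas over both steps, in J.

V₁ = nRT₁/P₁ = 4.04×8.314×274/93.0 = 99.0 L.
Step 1 — Adiabatic: TV^(γ−1) = const ⇒ T₂ = 274×(2.20)^0.667 = 463 K; PV^γ = const ⇒ P₂ = 346 kPa.
ΔU = nCvΔT = 4.04×12.5×(463−274) = 9530 J.
Q = 0 for an adiabatic process, so W = −ΔU = -9530 J.
State after step 1: P = 346 kPa, V = 45.0 L, T = 463 K.
Step 2 — Isothermal: T stays 463 K; PV = const ⇒ V₂ = 7.20 L, P₂ = 2160 kPa.
ΔU = 0 (ideal gas, T constant).
W = nRT ln(V₂/V₁) = 4.04×8.314×463×ln(0.160) = -28500 J.
Q = ΔU + W = -28500 J.
Net over both steps: W = -38000 J, Q = -28500 J, ΔU = 9530 J.

-38000 J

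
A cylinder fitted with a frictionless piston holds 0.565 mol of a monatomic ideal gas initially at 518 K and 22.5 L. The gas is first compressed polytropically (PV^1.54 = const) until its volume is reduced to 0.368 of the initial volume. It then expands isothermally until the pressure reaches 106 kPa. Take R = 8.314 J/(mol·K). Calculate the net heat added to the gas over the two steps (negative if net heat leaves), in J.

P₁ = nRT₁/V₁ = 0.565×8.314×518/22.5 = 108 kPa.
Step 1 — Polytropic n=1.54: T₂ = T₁(V₁/V₂)^(n−1) = 518×(2.72)^0.54 = 889 K; P₂ = P₁(V₁/V₂)^n = 504 kPa.
W = (P₁V₁−P₂V₂)/(n−1) = (108×22.5−504×8.28)/0.54 = -3220 J.
ΔU = nCvΔT = 0.565×12.5×(889−518) = 2610 J.
Q = ΔU + W = -613 J.
State after step 1: P = 504 kPa, V = 8.28 L, T = 889 K.
Step 2 — Isothermal: T stays 889 K; PV = const ⇒ V₂ = 39.4 L, P₂ = 106 kPa.
ΔU = 0 (ideal gas, T constant).
W = nRT ln(V₂/V₁) = 0.565×8.314×889×ln(4.76) = 6510 J.
Q = ΔU + W = 6510 J.
Net over both steps: W = 3290 J, Q = 5900 J, ΔU = 2610 J.

5900 J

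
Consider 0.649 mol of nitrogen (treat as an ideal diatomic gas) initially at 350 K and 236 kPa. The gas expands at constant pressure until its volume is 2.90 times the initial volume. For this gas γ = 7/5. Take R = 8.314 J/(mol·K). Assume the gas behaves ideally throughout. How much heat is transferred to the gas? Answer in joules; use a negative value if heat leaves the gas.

12600 J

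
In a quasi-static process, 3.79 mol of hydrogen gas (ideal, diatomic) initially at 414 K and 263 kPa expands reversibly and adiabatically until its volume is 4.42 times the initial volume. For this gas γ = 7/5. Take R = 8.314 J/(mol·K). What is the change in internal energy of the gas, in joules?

-14600 J

V₁ = nRT₁/P₁ = 3.79×8.314×414/263 = 49.6 L.
Adiabatic: TV^(γ−1) = const ⇒ T₂ = 414×(0.226)^0.400 = 228 K; PV^γ = const ⇒ P₂ = 32.8 kPa.
For an ideal gas ΔU = nCvΔT with Cv = (5/2)R = 20.8 J/(mol·K).
ΔU = 3.79×20.8×(228−414) = -14600 J.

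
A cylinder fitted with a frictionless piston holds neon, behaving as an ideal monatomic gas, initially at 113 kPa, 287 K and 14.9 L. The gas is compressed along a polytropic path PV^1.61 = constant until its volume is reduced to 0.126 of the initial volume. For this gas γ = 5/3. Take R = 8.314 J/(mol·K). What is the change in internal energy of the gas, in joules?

6410 J

n = P₁V₁/(RT₁) = 113×14.9/(8.314×287) = 0.706 mol.
Polytropic n=1.61: T₂ = T₁(V₁/V₂)^(n−1) = 287×(7.94)^0.61 = 1020 K; P₂ = P₁(V₁/V₂)^n = 3170 kPa.
For an ideal gas ΔU = nCvΔT with Cv = (3/2)R = 12.5 J/(mol·K).
ΔU = 0.706×12.5×(1020−287) = 6410 J.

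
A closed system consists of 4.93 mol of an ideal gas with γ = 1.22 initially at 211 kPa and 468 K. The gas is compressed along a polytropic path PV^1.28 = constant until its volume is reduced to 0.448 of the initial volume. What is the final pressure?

590 kPa

V₁ = nRT₁/P₁ = 4.93×8.314×468/211 = 90.9 L.
Polytropic n=1.28: T₂ = T₁(V₁/V₂)^(n−1) = 468×(2.23)^0.28 = 586 K; P₂ = P₁(V₁/V₂)^n = 590 kPa.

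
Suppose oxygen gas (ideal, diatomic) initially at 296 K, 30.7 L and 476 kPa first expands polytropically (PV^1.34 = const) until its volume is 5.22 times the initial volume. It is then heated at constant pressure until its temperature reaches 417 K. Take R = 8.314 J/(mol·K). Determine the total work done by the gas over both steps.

30700 J

n = P₁V₁/(RT₁) = 476×30.7/(8.314×296) = 5.94 mol.
Step 1 — Polytropic n=1.34: T₂ = T₁(V₁/V₂)^(n−1) = 296×(0.192)^0.34 = 169 K; P₂ = P₁(V₁/V₂)^n = 52.0 kPa.
W = (P₁V₁−P₂V₂)/(n−1) = (476×30.7−52.0×160)/0.34 = 18500 J.
ΔU = nCvΔT = 5.94×20.8×(169−296) = -15700 J.
Q = ΔU + W = 2770 J.
State after step 1: P = 52.0 kPa, V = 160 L, T = 169 K.
Step 2 — Isobaric: P stays 52.0 kPa; V/T = const ⇒ T₂ = 417 K, V₂ = 396 L.
W = PΔV = 52.0×(396−160) kPa·L = 12300 J.
ΔU = nCvΔT = 5.94×20.8×(417−169) = 30600 J.
Q = ΔU + W = nCpΔT = 42900 J.
Net over both steps: W = 30700 J, Q = 45700 J, ΔU = 14900 J.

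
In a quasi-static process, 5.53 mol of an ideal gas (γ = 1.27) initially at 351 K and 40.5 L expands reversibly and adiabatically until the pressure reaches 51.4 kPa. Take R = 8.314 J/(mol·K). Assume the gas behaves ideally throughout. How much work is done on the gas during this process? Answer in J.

P₁ = nRT₁/V₁ = 5.53×8.314×351/40.5 = 398 kPa.
Adiabatic: T₂/T₁ = (P₂/P₁)^((γ−1)/γ) ⇒ T₂ = 351×(0.129)^0.213 = 227 K; V₂ = 203 L.
ΔU = nCvΔT = 5.53×30.8×(227−351) = -21100 J.
Q = 0 for an adiabatic process, so W = −ΔU = 21100 J.
Work done on the gas = −W_by = -21100 J.

-21100 J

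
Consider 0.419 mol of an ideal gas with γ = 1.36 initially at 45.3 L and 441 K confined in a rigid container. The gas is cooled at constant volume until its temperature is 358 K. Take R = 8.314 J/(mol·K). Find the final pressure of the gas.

P₁ = nRT₁/V₁ = 0.419×8.314×441/45.3 = 33.9 kPa.
Isochoric: V stays 45.3 L; P/T = const ⇒ T₂ = 358 K, P₂ = 27.5 kPa.

27.5 kPa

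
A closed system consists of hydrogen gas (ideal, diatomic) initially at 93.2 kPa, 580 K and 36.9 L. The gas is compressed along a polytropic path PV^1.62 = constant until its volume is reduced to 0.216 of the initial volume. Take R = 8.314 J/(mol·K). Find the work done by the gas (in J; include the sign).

-8800 J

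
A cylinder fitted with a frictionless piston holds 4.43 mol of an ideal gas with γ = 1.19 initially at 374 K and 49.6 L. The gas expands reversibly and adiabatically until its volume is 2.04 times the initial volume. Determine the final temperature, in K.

P₁ = nRT₁/V₁ = 4.43×8.314×374/49.6 = 278 kPa.
Adiabatic: TV^(γ−1) = const ⇒ T₂ = 374×(0.490)^0.190 = 327 K; PV^γ = const ⇒ P₂ = 119 kPa.

327 K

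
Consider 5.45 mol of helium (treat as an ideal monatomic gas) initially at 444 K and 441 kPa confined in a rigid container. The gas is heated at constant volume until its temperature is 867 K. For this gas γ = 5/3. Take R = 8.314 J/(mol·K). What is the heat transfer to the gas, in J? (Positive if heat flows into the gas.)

V₁ = nRT₁/P₁ = 5.45×8.314×444/441 = 45.6 L.
Isochoric: V stays 45.6 L; P/T = const ⇒ T₂ = 867 K, P₂ = 861 kPa.
W = 0 (no volume change).
ΔU = nCvΔT = 5.45×12.5×(867−444) = 28800 J.
Q = ΔU = 28800 J.

28800 J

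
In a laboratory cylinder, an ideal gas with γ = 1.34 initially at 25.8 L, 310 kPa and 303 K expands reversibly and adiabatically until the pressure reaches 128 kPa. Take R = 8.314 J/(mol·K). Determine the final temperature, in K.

Adiabatic: T₂/T₁ = (P₂/P₁)^((γ−1)/γ) ⇒ T₂ = 303×(0.413)^0.254 = 242 K; V₂ = 49.9 L.

242 K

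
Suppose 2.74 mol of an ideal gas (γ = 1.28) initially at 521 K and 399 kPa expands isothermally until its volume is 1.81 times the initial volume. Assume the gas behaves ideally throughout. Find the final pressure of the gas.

V₁ = nRT₁/P₁ = 2.74×8.314×521/399 = 29.7 L.
Isothermal: T stays 521 K; PV = const ⇒ V₂ = 53.8 L, P₂ = 220 kPa.

220 kPa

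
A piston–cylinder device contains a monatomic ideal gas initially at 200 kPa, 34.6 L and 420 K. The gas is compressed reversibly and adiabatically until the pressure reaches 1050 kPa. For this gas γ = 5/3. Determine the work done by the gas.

-9770 J

n = P₁V₁/(RT₁) = 200×34.6/(8.314×420) = 1.98 mol.
Adiabatic: T₂/T₁ = (P₂/P₁)^((γ−1)/γ) ⇒ T₂ = 420×(5.25)^0.400 = 815 K; V₂ = 12.8 L.
ΔU = nCvΔT = 1.98×12.5×(815−420) = 9770 J.
Q = 0 for an adiabatic process, so W = −ΔU = -9770 J.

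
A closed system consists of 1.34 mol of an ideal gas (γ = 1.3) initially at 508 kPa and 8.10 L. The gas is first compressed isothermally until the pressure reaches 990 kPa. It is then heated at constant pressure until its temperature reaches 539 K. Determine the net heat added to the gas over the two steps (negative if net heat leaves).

5440 J

T₁ = P₁V₁/(nR) = 508×8.10/(1.34×8.314) = 369 K.
Step 1 — Isothermal: T stays 369 K; PV = const ⇒ V₂ = 4.16 L, P₂ = 990 kPa.
ΔU = 0 (ideal gas, T constant).
W = nRT ln(V₂/V₁) = 1.34×8.314×369×ln(0.513) = -2750 J.
Q = ΔU + W = -2750 J.
State after step 1: P = 990 kPa, V = 4.16 L, T = 369 K.
Step 2 — Isobaric: P stays 990 kPa; V/T = const ⇒ T₂ = 539 K, V₂ = 6.07 L.
W = PΔV = 990×(6.07−4.16) kPa·L = 1890 J.
ΔU = nCvΔT = 1.34×27.7×(539−369) = 6300 J.
Q = ΔU + W = nCpΔT = 8190 J.
Net over both steps: W = -855 J, Q = 5440 J, ΔU = 6300 J.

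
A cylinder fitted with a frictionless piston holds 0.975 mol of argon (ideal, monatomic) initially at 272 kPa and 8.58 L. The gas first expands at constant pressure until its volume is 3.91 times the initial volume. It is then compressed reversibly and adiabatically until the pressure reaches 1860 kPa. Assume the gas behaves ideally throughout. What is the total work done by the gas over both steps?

T₁ = P₁V₁/(nR) = 272×8.58/(0.975×8.314) = 288 K.
Step 1 — Isobaric: P stays 272 kPa; V/T = const ⇒ T₂ = 1130 K, V₂ = 33.5 L.
W = PΔV = 272×(33.5−8.58) kPa·L = 6790 J.
ΔU = nCvΔT = 0.975×12.5×(1130−288) = 10200 J.
Q = ΔU + W = nCpΔT = 17000 J.
State after step 1: P = 272 kPa, V = 33.5 L, T = 1130 K.
Step 2 — Adiabatic: T₂/T₁ = (P₂/P₁)^((γ−1)/γ) ⇒ T₂ = 1130×(6.84)^0.400 = 2430 K; V₂ = 10.6 L.
ΔU = nCvΔT = 0.975×12.5×(2430−1130) = 15800 J.
Q = 0 for an adiabatic process, so W = −ΔU = -15800 J.
Net over both steps: W = -9050 J, Q = 17000 J, ΔU = 26000 J.

-9050 J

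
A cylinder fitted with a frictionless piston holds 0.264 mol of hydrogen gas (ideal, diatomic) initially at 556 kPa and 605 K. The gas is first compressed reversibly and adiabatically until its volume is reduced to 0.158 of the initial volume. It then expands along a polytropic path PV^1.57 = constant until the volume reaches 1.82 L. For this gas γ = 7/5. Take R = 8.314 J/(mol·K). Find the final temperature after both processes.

516 K

V₁ = nRT₁/P₁ = 0.264×8.314×605/556 = 2.39 L.
Step 1 — Adiabatic: TV^(γ−1) = const ⇒ T₂ = 605×(6.33)^0.400 = 1270 K; PV^γ = const ⇒ P₂ = 7360 kPa.
ΔU = nCvΔT = 0.264×20.8×(1270−605) = 3620 J.
Q = 0 for an adiabatic process, so W = −ΔU = -3620 J.
State after step 1: P = 7360 kPa, V = 0.377 L, T = 1270 K.
Step 2 — Polytropic n=1.57: T₂ = T₁(V₁/V₂)^(n−1) = 1270×(0.207)^0.57 = 516 K; P₂ = P₁(V₁/V₂)^n = 623 kPa.
W = (P₁V₁−P₂V₂)/(n−1) = (7360×0.377−623×1.82)/0.57 = 2890 J.
ΔU = nCvΔT = 0.264×20.8×(516−1270) = -4110 J.
Q = ΔU + W = -1230 J.
Net over both steps: W = -739 J, Q = -1230 J, ΔU = -487 J.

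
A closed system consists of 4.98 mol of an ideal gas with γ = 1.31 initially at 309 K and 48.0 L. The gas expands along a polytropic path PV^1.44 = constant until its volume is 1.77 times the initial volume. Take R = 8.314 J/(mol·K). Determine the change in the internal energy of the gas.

-9170 J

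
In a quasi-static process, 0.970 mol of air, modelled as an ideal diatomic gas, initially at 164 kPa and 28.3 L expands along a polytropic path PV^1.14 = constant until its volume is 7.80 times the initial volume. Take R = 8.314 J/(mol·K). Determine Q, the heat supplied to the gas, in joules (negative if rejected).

T₁ = P₁V₁/(nR) = 164×28.3/(0.970×8.314) = 576 K.
Polytropic n=1.14: T₂ = T₁(V₁/V₂)^(n−1) = 576×(0.128)^0.14 = 432 K; P₂ = P₁(V₁/V₂)^n = 15.8 kPa.
W = (P₁V₁−P₂V₂)/(n−1) = (164×28.3−15.8×221)/0.14 = 8290 J.
ΔU = nCvΔT = 0.970×20.8×(432−576) = -2900 J.
Q = ΔU + W = 5390 J.

5390 J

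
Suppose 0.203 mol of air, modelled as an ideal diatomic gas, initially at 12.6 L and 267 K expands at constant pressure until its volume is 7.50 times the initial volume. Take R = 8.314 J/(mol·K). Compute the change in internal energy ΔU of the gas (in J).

P₁ = nRT₁/V₁ = 0.203×8.314×267/12.6 = 35.8 kPa.
Isobaric: P stays 35.8 kPa; V/T = const ⇒ T₂ = 2000 K, V₂ = 94.5 L.
For an ideal gas ΔU = nCvΔT with Cv = (5/2)R = 20.8 J/(mol·K).
ΔU = 0.203×20.8×(2000−267) = 7320 J.

7320 J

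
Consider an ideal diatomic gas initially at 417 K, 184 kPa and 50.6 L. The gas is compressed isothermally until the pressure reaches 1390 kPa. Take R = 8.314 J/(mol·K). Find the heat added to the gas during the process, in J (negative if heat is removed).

n = P₁V₁/(RT₁) = 184×50.6/(8.314×417) = 2.69 mol.
Isothermal: T stays 417 K; PV = const ⇒ V₂ = 6.70 L, P₂ = 1390 kPa.
ΔU = 0 (ideal gas, T constant).
W = nRT ln(V₂/V₁) = 2.69×8.314×417×ln(0.132) = -18800 J.
Q = ΔU + W = -18800 J.

-18800 J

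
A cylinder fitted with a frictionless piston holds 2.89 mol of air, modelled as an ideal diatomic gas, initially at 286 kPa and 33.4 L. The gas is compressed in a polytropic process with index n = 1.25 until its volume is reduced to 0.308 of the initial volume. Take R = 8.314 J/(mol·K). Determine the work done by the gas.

T₁ = P₁V₁/(nR) = 286×33.4/(2.89×8.314) = 398 K.
Polytropic n=1.25: T₂ = T₁(V₁/V₂)^(n−1) = 398×(3.25)^0.25 = 534 K; P₂ = P₁(V₁/V₂)^n = 1250 kPa.
W = (P₁V₁−P₂V₂)/(n−1) = (286×33.4−1250×10.3)/0.25 = -13100 J.

-13100 J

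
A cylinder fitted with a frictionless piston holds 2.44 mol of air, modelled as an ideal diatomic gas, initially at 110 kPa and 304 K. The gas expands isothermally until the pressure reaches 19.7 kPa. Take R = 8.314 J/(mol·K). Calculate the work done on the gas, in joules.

V₁ = nRT₁/P₁ = 2.44×8.314×304/110 = 56.1 L.
Isothermal: T stays 304 K; PV = const ⇒ V₂ = 313 L, P₂ = 19.7 kPa.
W = nRT ln(V₂/V₁) = 2.44×8.314×304×ln(5.58) = 10600 J.
Work done on the gas = −W_by = -10600 J.

-10600 J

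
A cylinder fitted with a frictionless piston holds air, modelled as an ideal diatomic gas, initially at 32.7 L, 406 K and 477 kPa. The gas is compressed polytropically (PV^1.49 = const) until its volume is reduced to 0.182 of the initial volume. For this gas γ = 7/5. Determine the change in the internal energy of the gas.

50900 J

n = P₁V₁/(RT₁) = 477×32.7/(8.314×406) = 4.62 mol.
Polytropic n=1.49: T₂ = T₁(V₁/V₂)^(n−1) = 406×(5.49)^0.49 = 936 K; P₂ = P₁(V₁/V₂)^n = 6040 kPa.
For an ideal gas ΔU = nCvΔT with Cv = (5/2)R = 20.8 J/(mol·K).
ΔU = 4.62×20.8×(936−406) = 50900 J.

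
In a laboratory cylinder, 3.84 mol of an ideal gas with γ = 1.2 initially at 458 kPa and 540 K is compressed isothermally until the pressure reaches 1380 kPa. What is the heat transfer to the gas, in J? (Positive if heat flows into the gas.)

V₁ = nRT₁/P₁ = 3.84×8.314×540/458 = 37.6 L.
Isothermal: T stays 540 K; PV = const ⇒ V₂ = 12.5 L, P₂ = 1380 kPa.
ΔU = 0 (ideal gas, T constant).
W = nRT ln(V₂/V₁) = 3.84×8.314×540×ln(0.332) = -19000 J.
Q = ΔU + W = -19000 J.

-19000 J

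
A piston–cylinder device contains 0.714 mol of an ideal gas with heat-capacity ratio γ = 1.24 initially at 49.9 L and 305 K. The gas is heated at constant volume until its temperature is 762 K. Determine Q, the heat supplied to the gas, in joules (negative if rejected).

P₁ = nRT₁/V₁ = 0.714×8.314×305/49.9 = 36.3 kPa.
Isochoric: V stays 49.9 L; P/T = const ⇒ T₂ = 762 K, P₂ = 90.6 kPa.
W = 0 (no volume change).
ΔU = nCvΔT = 0.714×34.6×(762−305) = 11300 J.
Q = ΔU = 11300 J.

11300 J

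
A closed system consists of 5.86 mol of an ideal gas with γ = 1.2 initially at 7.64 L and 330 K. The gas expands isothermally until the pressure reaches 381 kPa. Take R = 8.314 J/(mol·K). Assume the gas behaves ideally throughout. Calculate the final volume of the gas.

42.2 L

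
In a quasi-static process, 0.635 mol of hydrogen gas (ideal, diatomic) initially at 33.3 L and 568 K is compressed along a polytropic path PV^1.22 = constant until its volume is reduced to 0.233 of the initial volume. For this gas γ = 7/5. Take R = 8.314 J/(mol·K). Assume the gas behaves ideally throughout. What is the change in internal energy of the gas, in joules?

P₁ = nRT₁/V₁ = 0.635×8.314×568/33.3 = 90.1 kPa.
Polytropic n=1.22: T₂ = T₁(V₁/V₂)^(n−1) = 568×(4.29)^0.22 = 783 K; P₂ = P₁(V₁/V₂)^n = 532 kPa.
For an ideal gas ΔU = nCvΔT with Cv = (5/2)R = 20.8 J/(mol·K).
ΔU = 0.635×20.8×(783−568) = 2830 J.

2830 J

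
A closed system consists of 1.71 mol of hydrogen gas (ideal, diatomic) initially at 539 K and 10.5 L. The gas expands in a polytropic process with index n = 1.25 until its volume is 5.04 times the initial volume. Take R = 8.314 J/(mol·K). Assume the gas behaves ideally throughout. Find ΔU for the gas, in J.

-6370 J

P₁ = nRT₁/V₁ = 1.71×8.314×539/10.5 = 730 kPa.
Polytropic n=1.25: T₂ = T₁(V₁/V₂)^(n−1) = 539×(0.198)^0.25 = 360 K; P₂ = P₁(V₁/V₂)^n = 96.6 kPa.
For an ideal gas ΔU = nCvΔT with Cv = (5/2)R = 20.8 J/(mol·K).
ΔU = 1.71×20.8×(360−539) = -6370 J.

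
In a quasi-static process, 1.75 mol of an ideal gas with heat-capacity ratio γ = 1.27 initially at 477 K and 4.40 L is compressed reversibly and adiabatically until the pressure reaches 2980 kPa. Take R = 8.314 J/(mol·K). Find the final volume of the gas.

2.67 L

P₁ = nRT₁/V₁ = 1.75×8.314×477/4.40 = 1580 kPa.
Adiabatic: T₂/T₁ = (P₂/P₁)^((γ−1)/γ) ⇒ T₂ = 477×(1.89)^0.213 = 546 K; V₂ = 2.67 L.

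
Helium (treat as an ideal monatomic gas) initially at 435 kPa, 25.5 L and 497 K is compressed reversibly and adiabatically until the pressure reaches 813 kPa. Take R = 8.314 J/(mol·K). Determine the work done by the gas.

n = P₁V₁/(RT₁) = 435×25.5/(8.314×497) = 2.68 mol.
Adiabatic: T₂/T₁ = (P₂/P₁)^((γ−1)/γ) ⇒ T₂ = 497×(1.87)^0.400 = 638 K; V₂ = 17.5 L.
ΔU = nCvΔT = 2.68×12.5×(638−497) = 4730 J.
Q = 0 for an adiabatic process, so W = −ΔU = -4730 J.

-4730 J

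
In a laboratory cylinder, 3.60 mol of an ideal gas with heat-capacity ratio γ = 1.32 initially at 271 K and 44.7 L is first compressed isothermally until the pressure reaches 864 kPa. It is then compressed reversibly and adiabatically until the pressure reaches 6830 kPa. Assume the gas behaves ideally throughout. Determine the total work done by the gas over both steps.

-29200 J

P₁ = nRT₁/V₁ = 3.60×8.314×271/44.7 = 181 kPa.
Step 1 — Isothermal: T stays 271 K; PV = const ⇒ V₂ = 9.39 L, P₂ = 864 kPa.
ΔU = 0 (ideal gas, T constant).
W = nRT ln(V₂/V₁) = 3.60×8.314×271×ln(0.210) = -12700 J.
Q = ΔU + W = -12700 J.
State after step 1: P = 864 kPa, V = 9.39 L, T = 271 K.
Step 2 — Adiabatic: T₂/T₁ = (P₂/P₁)^((γ−1)/γ) ⇒ T₂ = 271×(7.91)^0.242 = 447 K; V₂ = 1.96 L.
ΔU = nCvΔT = 3.60×26.0×(447−271) = 16500 J.
Q = 0 for an adiabatic process, so W = −ΔU = -16500 J.
Net over both steps: W = -29200 J, Q = -12700 J, ΔU = 16500 J.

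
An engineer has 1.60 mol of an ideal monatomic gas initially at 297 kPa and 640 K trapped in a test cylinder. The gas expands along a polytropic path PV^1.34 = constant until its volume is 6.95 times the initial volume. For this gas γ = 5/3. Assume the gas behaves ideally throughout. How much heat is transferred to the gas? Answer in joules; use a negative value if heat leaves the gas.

V₁ = nRT₁/P₁ = 1.60×8.314×640/297 = 28.7 L.
Polytropic n=1.34: T₂ = T₁(V₁/V₂)^(n−1) = 640×(0.144)^0.34 = 331 K; P₂ = P₁(V₁/V₂)^n = 22.1 kPa.
W = (P₁V₁−P₂V₂)/(n−1) = (297×28.7−22.1×199)/0.34 = 12100 J.
ΔU = nCvΔT = 1.60×12.5×(331−640) = -6160 J.
Q = ΔU + W = 5920 J.

5920 J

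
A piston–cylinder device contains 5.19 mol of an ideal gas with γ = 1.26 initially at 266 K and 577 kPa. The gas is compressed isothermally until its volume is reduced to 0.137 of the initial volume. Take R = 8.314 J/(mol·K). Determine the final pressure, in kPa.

V₁ = nRT₁/P₁ = 5.19×8.314×266/577 = 19.9 L.
Isothermal: T stays 266 K; PV = const ⇒ V₂ = 2.73 L, P₂ = 4210 kPa.

4210 kPa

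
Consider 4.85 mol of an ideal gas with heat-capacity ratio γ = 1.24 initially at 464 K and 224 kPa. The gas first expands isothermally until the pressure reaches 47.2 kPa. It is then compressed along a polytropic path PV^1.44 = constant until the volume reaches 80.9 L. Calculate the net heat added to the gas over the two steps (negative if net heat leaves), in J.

65000 J

V₁ = nRT₁/P₁ = 4.85×8.314×464/224 = 83.5 L.
Step 1 — Isothermal: T stays 464 K; PV = const ⇒ V₂ = 396 L, P₂ = 47.2 kPa.
ΔU = 0 (ideal gas, T constant).
W = nRT ln(V₂/V₁) = 4.85×8.314×464×ln(4.75) = 29100 J.
Q = ΔU + W = 29100 J.
State after step 1: P = 47.2 kPa, V = 396 L, T = 464 K.
Step 2 — Polytropic n=1.44: T₂ = T₁(V₁/V₂)^(n−1) = 464×(4.90)^0.44 = 934 K; P₂ = P₁(V₁/V₂)^n = 465 kPa.
W = (P₁V₁−P₂V₂)/(n−1) = (47.2×396−465×80.9)/0.44 = -43000 J.
ΔU = nCvΔT = 4.85×34.6×(934−464) = 78900 J.
Q = ΔU + W = 35900 J.
Net over both steps: W = -13900 J, Q = 65000 J, ΔU = 78900 J.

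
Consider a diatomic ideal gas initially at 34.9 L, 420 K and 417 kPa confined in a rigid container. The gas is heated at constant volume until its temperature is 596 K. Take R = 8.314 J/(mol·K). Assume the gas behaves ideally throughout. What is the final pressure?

592 kPa

Isochoric: V stays 34.9 L; P/T = const ⇒ T₂ = 596 K, P₂ = 592 kPa.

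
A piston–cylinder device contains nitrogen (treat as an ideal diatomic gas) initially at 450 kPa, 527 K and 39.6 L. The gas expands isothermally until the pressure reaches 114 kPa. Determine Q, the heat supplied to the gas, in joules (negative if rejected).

n = P₁V₁/(RT₁) = 450×39.6/(8.314×527) = 4.07 mol.
Isothermal: T stays 527 K; PV = const ⇒ V₂ = 156 L, P₂ = 114 kPa.
ΔU = 0 (ideal gas, T constant).
W = nRT ln(V₂/V₁) = 4.07×8.314×527×ln(3.95) = 24500 J.
Q = ΔU + W = 24500 J.

24500 J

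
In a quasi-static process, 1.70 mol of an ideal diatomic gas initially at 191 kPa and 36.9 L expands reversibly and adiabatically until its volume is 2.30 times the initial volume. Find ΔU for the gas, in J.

-4990 J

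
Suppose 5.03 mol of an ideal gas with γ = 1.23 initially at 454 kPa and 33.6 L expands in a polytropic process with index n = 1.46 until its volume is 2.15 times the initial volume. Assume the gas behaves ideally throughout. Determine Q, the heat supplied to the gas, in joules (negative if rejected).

-9840 J

T₁ = P₁V₁/(nR) = 454×33.6/(5.03×8.314) = 365 K.
Polytropic n=1.46: T₂ = T₁(V₁/V₂)^(n−1) = 365×(0.465)^0.46 = 257 K; P₂ = P₁(V₁/V₂)^n = 148 kPa.
W = (P₁V₁−P₂V₂)/(n−1) = (454×33.6−148×72.2)/0.46 = 9840 J.
ΔU = nCvΔT = 5.03×36.1×(257−365) = -19700 J.
Q = ΔU + W = -9840 J.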